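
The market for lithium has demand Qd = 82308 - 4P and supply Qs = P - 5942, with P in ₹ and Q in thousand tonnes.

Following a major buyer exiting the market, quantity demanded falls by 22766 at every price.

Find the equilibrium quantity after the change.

Solve the original market: 82308 - 4P = P - 5942, hence P = 17650 and Q = 11708.
The shock moves the curves to Qd = 59542 - 4P and Qs = P - 5942.
Setting them equal: 59542 - 4P = P - 5942 → 65484 = 5P, so P = 13096.8 and Q = 7154.8.

7154.8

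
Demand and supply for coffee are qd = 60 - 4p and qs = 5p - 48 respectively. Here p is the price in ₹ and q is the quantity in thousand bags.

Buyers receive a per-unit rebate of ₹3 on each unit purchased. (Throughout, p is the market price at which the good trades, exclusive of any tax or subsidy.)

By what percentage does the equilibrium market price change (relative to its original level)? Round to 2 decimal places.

+11.11

Initially, 60 - 4p = 5p - 48, so 108 = 9p and p = 12, q = 12.
Since buyers' out-of-pocket price is the market price minus the rebate, the effective demand curve becomes qd = 72 - 4p.
Clearing the new market: 72 - 4p = 5p - 48, so p = 40/3 ≈ 13.3333 and q = 56/3 ≈ 18.6667.
%Δp = (13.3333 − 12) / 12 × 100 = +11.11%.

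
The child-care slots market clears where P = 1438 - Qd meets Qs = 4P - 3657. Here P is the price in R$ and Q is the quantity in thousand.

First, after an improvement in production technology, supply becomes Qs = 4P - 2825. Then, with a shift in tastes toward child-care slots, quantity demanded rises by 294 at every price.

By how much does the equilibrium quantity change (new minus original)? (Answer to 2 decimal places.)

Before the shock: 1438 - P = 4P - 3657 ⇒ 5095 = 5P ⇒ P = 1019, Q = 419.
After the shift, demand is Qd = 1732 - P and supply is Qs = 4P - 2825.
Clearing the new market: 1732 - P = 4P - 2825, so P = 911.4 and Q = 820.6.
ΔQ = 820.6 − 419 = +401.60.

+401.60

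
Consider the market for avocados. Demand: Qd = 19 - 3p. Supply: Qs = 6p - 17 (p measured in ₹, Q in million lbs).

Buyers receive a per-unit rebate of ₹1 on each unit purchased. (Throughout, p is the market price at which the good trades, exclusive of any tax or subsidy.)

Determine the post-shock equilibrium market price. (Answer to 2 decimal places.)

4.33

Solve the original market: 19 - 3p = 6p - 17, hence p = 4 and Q = 7.
Since buyers' out-of-pocket price is the market price minus the rebate, the effective demand curve becomes Qd = 22 - 3p.
New equilibrium: 22 - 3p = 6p - 17 ⇒ 39 = 9p ⇒ p = 13/3 ≈ 4.3333, Q = 9.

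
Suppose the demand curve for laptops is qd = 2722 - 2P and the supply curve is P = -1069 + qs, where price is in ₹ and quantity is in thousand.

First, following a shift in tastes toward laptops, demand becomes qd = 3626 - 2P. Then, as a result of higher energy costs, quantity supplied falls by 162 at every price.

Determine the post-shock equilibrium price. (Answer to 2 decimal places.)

906.33

Solve the original market: 2722 - 2P = P + 1069, hence P = 551 and q = 1620.
The new curves are qd = 3626 - 2P (demand) and qs = P + 907 (supply).
Equate the new curves: 3626 - 2P = P + 907, giving 2719 = 3P, P = 2719/3 ≈ 906.3333, q = 5440/3 ≈ 1813.3333.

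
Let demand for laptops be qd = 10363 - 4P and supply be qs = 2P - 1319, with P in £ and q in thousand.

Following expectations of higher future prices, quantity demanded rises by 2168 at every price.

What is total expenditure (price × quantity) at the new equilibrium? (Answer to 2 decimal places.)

Solve the original market: 10363 - 4P = 2P - 1319, hence P = 1947 and q = 2575.
The new curves are qd = 12531 - 4P (demand) and qs = 2P - 1319 (supply).
New equilibrium: 12531 - 4P = 2P - 1319 ⇒ 13850 = 6P ⇒ P = 6925/3 ≈ 2308.3333, q = 9893/3 ≈ 3297.6667.
New expenditure = 2308.3333 × 3297.6667 = 7612113.89.

7612113.89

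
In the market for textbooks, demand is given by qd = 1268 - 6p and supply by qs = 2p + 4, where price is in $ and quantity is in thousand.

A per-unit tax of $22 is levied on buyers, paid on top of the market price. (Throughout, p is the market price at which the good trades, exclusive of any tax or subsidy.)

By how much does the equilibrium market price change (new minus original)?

-16.5

Solve the original market: 1268 - 6p = 2p + 4, hence p = 158 and q = 320.
Since buyers pay the price plus the tax, the effective demand curve becomes qd = 1136 - 6p.
Equate the new curves: 1136 - 6p = 2p + 4, giving 1132 = 8p, p = 141.5, q = 287.
Δp = 141.5 − 158 = -16.5.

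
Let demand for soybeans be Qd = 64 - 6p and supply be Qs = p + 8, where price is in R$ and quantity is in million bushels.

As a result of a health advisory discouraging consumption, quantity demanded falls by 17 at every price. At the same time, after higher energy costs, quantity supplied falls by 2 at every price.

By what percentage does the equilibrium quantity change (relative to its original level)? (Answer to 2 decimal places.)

Before the shock: 64 - 6p = p + 8 ⇒ 56 = 7p ⇒ p = 8, Q = 16.
After the shift, demand is Qd = 47 - 6p and supply is Qs = p + 6.
Clearing the new market: 47 - 6p = p + 6, so p = 41/7 ≈ 5.8571 and Q = 83/7 ≈ 11.8571.
%ΔQ = (11.8571 − 16) / 16 × 100 = -25.89%.

-25.89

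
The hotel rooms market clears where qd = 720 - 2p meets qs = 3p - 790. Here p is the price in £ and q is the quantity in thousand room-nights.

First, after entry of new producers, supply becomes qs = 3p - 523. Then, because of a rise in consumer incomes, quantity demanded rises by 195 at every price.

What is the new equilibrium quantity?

Original equilibrium: 720 - 2p = 3p - 790 gives 1510 = 5p, so p = 302 and q = 116.
The shock moves the curves to qd = 915 - 2p and qs = 3p - 523.
Setting them equal: 915 - 2p = 3p - 523 → 1438 = 5p, so p = 287.6 and q = 339.8.

339.8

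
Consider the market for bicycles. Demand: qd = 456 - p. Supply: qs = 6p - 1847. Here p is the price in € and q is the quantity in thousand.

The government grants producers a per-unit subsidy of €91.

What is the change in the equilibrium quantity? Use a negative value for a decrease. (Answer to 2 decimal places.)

+78.00

Original equilibrium: 456 - p = 6p - 1847 gives 2303 = 7p, so p = 329 and q = 127.
Since sellers receive the price plus the subsidy, the effective supply curve becomes qs = 6p - 1301.
Setting them equal: 456 - p = 6p - 1301 → 1757 = 7p, so p = 251 and q = 205.
Δq = 205 − 127 = +78.00.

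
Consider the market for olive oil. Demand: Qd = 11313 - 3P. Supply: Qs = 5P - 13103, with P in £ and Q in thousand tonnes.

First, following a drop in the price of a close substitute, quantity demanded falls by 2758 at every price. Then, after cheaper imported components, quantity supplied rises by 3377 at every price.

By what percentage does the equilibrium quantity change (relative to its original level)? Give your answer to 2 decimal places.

Original equilibrium: 11313 - 3P = 5P - 13103 gives 24416 = 8P, so P = 3052 and Q = 2157.
After the shift, demand is Qd = 8555 - 3P and supply is Qs = 5P - 9726.
Equate the new curves: 8555 - 3P = 5P - 9726, giving 18281 = 8P, P = 2285.125, Q = 1699.625.
%ΔQ = (1699.625 − 2157) / 2157 × 100 = -21.20%.

-21.20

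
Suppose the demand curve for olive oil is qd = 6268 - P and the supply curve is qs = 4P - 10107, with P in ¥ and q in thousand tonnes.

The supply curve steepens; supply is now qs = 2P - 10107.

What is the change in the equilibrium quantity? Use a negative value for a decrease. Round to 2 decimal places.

-2183.33

Initially, 6268 - P = 4P - 10107, so 16375 = 5P and P = 3275, q = 2993.
With the change applied: demand qd = 6268 - P, supply qs = 2P - 10107.
Setting them equal: 6268 - P = 2P - 10107 → 16375 = 3P, so P = 16375/3 ≈ 5458.3333 and q = 2429/3 ≈ 809.6667.
Δq = 809.6667 − 2993 = -2183.33.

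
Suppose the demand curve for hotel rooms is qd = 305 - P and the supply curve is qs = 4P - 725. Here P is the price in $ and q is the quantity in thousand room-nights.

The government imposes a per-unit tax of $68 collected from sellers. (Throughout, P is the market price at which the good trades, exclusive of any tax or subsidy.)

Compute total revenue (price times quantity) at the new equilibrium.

11613.84

Original equilibrium: 305 - P = 4P - 725 gives 1030 = 5P, so P = 206 and q = 99.
Since sellers keep the price net of the tax, the effective supply curve becomes qs = 4P - 997.
New equilibrium: 305 - P = 4P - 997 ⇒ 1302 = 5P ⇒ P = 260.4, q = 44.6.
New expenditure = 260.4 × 44.6 = 11613.84.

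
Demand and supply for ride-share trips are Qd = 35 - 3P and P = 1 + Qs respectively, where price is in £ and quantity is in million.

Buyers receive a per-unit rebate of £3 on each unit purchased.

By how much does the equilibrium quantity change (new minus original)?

Before the shock: 35 - 3P = P - 1 ⇒ 36 = 4P ⇒ P = 9, Q = 8.
Since buyers' out-of-pocket price is the market price minus the rebate, the effective demand curve becomes Qd = 44 - 3P.
New equilibrium: 44 - 3P = P - 1 ⇒ 45 = 4P ⇒ P = 11.25, Q = 10.25.
ΔQ = 10.25 − 8 = +2.25.

+2.25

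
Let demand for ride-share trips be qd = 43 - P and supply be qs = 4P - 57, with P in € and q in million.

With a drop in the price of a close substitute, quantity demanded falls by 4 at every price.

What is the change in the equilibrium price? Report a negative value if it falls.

Original equilibrium: 43 - P = 4P - 57 gives 100 = 5P, so P = 20 and q = 23.
With the change applied: demand qd = 39 - P, supply qs = 4P - 57.
Clearing the new market: 39 - P = 4P - 57, so P = 19.2 and q = 19.8.
ΔP = 19.2 − 20 = -0.8.

-0.8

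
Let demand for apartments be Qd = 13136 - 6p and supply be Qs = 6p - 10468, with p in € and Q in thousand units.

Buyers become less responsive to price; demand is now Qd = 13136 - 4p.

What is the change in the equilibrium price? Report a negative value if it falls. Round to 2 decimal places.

+393.40

Original equilibrium: 13136 - 6p = 6p - 10468 gives 23604 = 12p, so p = 1967 and Q = 1334.
The shock moves the curves to Qd = 13136 - 4p and Qs = 6p - 10468.
Clearing the new market: 13136 - 4p = 6p - 10468, so p = 2360.4 and Q = 3694.4.
Δp = 2360.4 − 1967 = +393.40.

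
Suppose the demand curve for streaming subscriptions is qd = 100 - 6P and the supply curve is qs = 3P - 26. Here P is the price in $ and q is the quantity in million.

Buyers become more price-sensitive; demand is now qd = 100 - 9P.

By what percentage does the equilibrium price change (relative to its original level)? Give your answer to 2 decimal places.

Initially, 100 - 6P = 3P - 26, so 126 = 9P and P = 14, q = 16.
After the shift, demand is qd = 100 - 9P and supply is qs = 3P - 26.
New equilibrium: 100 - 9P = 3P - 26 ⇒ 126 = 12P ⇒ P = 10.5, q = 5.5.
%ΔP = (10.5 − 14) / 14 × 100 = -25.00%.

-25.00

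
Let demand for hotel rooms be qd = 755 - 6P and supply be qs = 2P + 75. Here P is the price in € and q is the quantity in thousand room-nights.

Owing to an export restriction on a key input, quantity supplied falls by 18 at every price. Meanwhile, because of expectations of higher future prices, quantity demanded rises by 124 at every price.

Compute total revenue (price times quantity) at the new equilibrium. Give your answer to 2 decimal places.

26971.88

Solve the original market: 755 - 6P = 2P + 75, hence P = 85 and q = 245.
The shock moves the curves to qd = 879 - 6P and qs = 2P + 57.
Setting them equal: 879 - 6P = 2P + 57 → 822 = 8P, so P = 102.75 and q = 262.5.
New expenditure = 102.75 × 262.5 = 26971.88.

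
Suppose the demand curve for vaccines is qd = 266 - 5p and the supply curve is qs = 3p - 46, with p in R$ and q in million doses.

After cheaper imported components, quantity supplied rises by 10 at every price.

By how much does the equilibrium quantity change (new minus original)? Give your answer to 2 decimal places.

Solve the original market: 266 - 5p = 3p - 46, hence p = 39 and q = 71.
After the shift, demand is qd = 266 - 5p and supply is qs = 3p - 36.
Equate the new curves: 266 - 5p = 3p - 36, giving 302 = 8p, p = 37.75, q = 77.25.
Δq = 77.25 − 71 = +6.25.

+6.25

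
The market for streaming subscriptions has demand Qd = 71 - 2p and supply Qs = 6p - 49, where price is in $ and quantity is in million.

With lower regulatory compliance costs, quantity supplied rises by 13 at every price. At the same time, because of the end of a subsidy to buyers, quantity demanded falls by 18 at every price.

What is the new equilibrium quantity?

Initially, 71 - 2p = 6p - 49, so 120 = 8p and p = 15, Q = 41.
After the shift, demand is Qd = 53 - 2p and supply is Qs = 6p - 36.
Clearing the new market: 53 - 2p = 6p - 36, so p = 11.125 and Q = 30.75.

30.75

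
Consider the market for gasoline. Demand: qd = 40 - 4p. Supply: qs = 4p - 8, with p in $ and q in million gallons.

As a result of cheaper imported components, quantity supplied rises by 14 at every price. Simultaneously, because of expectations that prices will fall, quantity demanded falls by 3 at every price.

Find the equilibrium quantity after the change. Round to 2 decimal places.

Before the shock: 40 - 4p = 4p - 8 ⇒ 48 = 8p ⇒ p = 6, q = 16.
The new curves are qd = 37 - 4p (demand) and qs = 4p + 6 (supply).
Setting them equal: 37 - 4p = 4p + 6 → 31 = 8p, so p = 3.875 and q = 21.5.

21.50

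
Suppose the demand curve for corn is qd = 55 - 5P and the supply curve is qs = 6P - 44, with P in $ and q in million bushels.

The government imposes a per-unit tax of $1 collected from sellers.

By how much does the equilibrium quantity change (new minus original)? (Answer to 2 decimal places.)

-2.73

Initially, 55 - 5P = 6P - 44, so 99 = 11P and P = 9, q = 10.
Since sellers keep the price net of the tax, the effective supply curve becomes qs = 6P - 50.
Clearing the new market: 55 - 5P = 6P - 50, so P = 105/11 ≈ 9.5455 and q = 80/11 ≈ 7.2727.
Δq = 7.2727 − 10 = -2.73.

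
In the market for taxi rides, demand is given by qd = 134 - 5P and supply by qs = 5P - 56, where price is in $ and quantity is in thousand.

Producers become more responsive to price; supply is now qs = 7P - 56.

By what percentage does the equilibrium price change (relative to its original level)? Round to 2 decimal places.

-16.67

Original equilibrium: 134 - 5P = 5P - 56 gives 190 = 10P, so P = 19 and q = 39.
The shock moves the curves to qd = 134 - 5P and qs = 7P - 56.
Setting them equal: 134 - 5P = 7P - 56 → 190 = 12P, so P = 95/6 ≈ 15.8333 and q = 329/6 ≈ 54.8333.
%ΔP = (15.8333 − 19) / 19 × 100 = -16.67%.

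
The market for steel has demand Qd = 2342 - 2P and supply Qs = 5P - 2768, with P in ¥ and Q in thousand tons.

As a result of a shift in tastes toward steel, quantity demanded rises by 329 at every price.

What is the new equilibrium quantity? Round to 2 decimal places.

1117.00

Initially, 2342 - 2P = 5P - 2768, so 5110 = 7P and P = 730, Q = 882.
With the change applied: demand Qd = 2671 - 2P, supply Qs = 5P - 2768.
Equate the new curves: 2671 - 2P = 5P - 2768, giving 5439 = 7P, P = 777, Q = 1117.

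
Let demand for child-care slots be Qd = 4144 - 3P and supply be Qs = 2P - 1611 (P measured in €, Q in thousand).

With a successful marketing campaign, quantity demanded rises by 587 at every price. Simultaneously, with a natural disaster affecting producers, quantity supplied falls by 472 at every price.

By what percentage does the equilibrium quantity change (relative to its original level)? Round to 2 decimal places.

Solve the original market: 4144 - 3P = 2P - 1611, hence P = 1151 and Q = 691.
After the shift, demand is Qd = 4731 - 3P and supply is Qs = 2P - 2083.
New equilibrium: 4731 - 3P = 2P - 2083 ⇒ 6814 = 5P ⇒ P = 1362.8, Q = 642.6.
%ΔQ = (642.6 − 691) / 691 × 100 = -7.00%.

-7.00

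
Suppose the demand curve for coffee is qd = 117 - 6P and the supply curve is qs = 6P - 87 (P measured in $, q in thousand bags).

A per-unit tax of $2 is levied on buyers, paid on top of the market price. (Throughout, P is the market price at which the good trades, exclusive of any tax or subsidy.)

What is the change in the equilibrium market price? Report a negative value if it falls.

Before the shock: 117 - 6P = 6P - 87 ⇒ 204 = 12P ⇒ P = 17, q = 15.
Since buyers pay the price plus the tax, the effective demand curve becomes qd = 105 - 6P.
Equate the new curves: 105 - 6P = 6P - 87, giving 192 = 12P, P = 16, q = 9.
ΔP = 16 − 17 = -1.

-1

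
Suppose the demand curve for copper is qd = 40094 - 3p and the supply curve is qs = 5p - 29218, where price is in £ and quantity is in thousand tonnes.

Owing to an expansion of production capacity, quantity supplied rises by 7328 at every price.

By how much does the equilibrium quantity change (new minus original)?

+2748

Original equilibrium: 40094 - 3p = 5p - 29218 gives 69312 = 8p, so p = 8664 and q = 14102.
After the shift, demand is qd = 40094 - 3p and supply is qs = 5p - 21890.
Setting them equal: 40094 - 3p = 5p - 21890 → 61984 = 8p, so p = 7748 and q = 16850.
Δq = 16850 − 14102 = +2748.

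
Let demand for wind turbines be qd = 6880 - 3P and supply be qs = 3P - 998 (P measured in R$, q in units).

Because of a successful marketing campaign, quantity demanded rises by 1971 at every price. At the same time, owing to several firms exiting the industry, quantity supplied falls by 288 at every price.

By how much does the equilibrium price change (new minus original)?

Initially, 6880 - 3P = 3P - 998, so 7878 = 6P and P = 1313, q = 2941.
With the change applied: demand qd = 8851 - 3P, supply qs = 3P - 1286.
Setting them equal: 8851 - 3P = 3P - 1286 → 10137 = 6P, so P = 1689.5 and q = 3782.5.
ΔP = 1689.5 − 1313 = +376.5.

+376.5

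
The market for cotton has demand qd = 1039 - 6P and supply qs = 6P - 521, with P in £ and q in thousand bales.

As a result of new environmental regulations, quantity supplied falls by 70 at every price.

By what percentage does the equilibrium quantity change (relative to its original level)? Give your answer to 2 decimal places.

Initially, 1039 - 6P = 6P - 521, so 1560 = 12P and P = 130, q = 259.
The shock moves the curves to qd = 1039 - 6P and qs = 6P - 591.
Equate the new curves: 1039 - 6P = 6P - 591, giving 1630 = 12P, P = 815/6 ≈ 135.8333, q = 224.
%Δq = (224 − 259) / 259 × 100 = -13.51%.

-13.51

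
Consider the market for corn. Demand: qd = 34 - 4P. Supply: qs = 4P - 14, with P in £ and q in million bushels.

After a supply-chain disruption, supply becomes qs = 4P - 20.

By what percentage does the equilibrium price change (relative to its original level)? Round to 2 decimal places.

Original equilibrium: 34 - 4P = 4P - 14 gives 48 = 8P, so P = 6 and q = 10.
With the change applied: demand qd = 34 - 4P, supply qs = 4P - 20.
New equilibrium: 34 - 4P = 4P - 20 ⇒ 54 = 8P ⇒ P = 6.75, q = 7.
%ΔP = (6.75 − 6) / 6 × 100 = +12.50%.

+12.50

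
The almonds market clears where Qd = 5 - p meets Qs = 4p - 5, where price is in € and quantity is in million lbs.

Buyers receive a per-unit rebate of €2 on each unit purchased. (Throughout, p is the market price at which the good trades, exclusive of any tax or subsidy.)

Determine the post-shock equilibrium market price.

2.4

Before the shock: 5 - p = 4p - 5 ⇒ 10 = 5p ⇒ p = 2, Q = 3.
Since buyers' out-of-pocket price is the market price minus the rebate, the effective demand curve becomes Qd = 7 - p.
Equate the new curves: 7 - p = 4p - 5, giving 12 = 5p, p = 2.4, Q = 4.6.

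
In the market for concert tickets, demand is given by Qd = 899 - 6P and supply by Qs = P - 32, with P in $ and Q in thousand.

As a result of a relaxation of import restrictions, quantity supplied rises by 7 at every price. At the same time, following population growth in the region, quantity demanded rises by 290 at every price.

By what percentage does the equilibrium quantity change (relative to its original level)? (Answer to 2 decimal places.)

Solve the original market: 899 - 6P = P - 32, hence P = 133 and Q = 101.
With the change applied: demand Qd = 1189 - 6P, supply Qs = P - 25.
Setting them equal: 1189 - 6P = P - 25 → 1214 = 7P, so P = 1214/7 ≈ 173.4286 and Q = 1039/7 ≈ 148.4286.
%ΔQ = (148.4286 − 101) / 101 × 100 = +46.96%.

+46.96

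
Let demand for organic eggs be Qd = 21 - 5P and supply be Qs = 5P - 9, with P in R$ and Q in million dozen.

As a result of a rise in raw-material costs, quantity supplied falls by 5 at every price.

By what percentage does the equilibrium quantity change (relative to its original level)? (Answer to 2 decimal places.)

Original equilibrium: 21 - 5P = 5P - 9 gives 30 = 10P, so P = 3 and Q = 6.
With the change applied: demand Qd = 21 - 5P, supply Qs = 5P - 14.
Clearing the new market: 21 - 5P = 5P - 14, so P = 3.5 and Q = 3.5.
%ΔQ = (3.5 − 6) / 6 × 100 = -41.67%.

-41.67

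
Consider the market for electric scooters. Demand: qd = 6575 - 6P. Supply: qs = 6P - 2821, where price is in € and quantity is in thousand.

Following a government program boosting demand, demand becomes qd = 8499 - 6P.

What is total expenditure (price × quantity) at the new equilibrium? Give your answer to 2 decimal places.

2678123.33

Solve the original market: 6575 - 6P = 6P - 2821, hence P = 783 and q = 1877.
The shock moves the curves to qd = 8499 - 6P and qs = 6P - 2821.
Clearing the new market: 8499 - 6P = 6P - 2821, so P = 2830/3 ≈ 943.3333 and q = 2839.
New expenditure = 943.3333 × 2839 = 2678123.33.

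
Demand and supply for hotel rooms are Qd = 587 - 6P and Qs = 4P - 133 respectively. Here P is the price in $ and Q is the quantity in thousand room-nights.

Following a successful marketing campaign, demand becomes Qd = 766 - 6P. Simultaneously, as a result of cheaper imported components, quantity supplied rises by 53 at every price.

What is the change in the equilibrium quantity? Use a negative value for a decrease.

+103.4

Initially, 587 - 6P = 4P - 133, so 720 = 10P and P = 72, Q = 155.
The shock moves the curves to Qd = 766 - 6P and Qs = 4P - 80.
New equilibrium: 766 - 6P = 4P - 80 ⇒ 846 = 10P ⇒ P = 84.6, Q = 258.4.
ΔQ = 258.4 − 155 = +103.4.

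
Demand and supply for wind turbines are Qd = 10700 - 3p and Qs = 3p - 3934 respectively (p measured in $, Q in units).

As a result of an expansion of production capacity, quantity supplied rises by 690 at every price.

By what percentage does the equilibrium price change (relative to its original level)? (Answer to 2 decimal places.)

Before the shock: 10700 - 3p = 3p - 3934 ⇒ 14634 = 6p ⇒ p = 2439, Q = 3383.
With the change applied: demand Qd = 10700 - 3p, supply Qs = 3p - 3244.
Equate the new curves: 10700 - 3p = 3p - 3244, giving 13944 = 6p, p = 2324, Q = 3728.
%Δp = (2324 − 2439) / 2439 × 100 = -4.72%.

-4.72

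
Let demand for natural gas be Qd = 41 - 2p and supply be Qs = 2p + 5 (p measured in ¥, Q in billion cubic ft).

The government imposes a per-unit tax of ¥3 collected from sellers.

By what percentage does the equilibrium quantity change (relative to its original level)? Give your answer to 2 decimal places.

Initially, 41 - 2p = 2p + 5, so 36 = 4p and p = 9, Q = 23.
Since sellers keep the price net of the tax, the effective supply curve becomes Qs = 2p - 1.
Equate the new curves: 41 - 2p = 2p - 1, giving 42 = 4p, p = 10.5, Q = 20.
%ΔQ = (20 − 23) / 23 × 100 = -13.04%.

-13.04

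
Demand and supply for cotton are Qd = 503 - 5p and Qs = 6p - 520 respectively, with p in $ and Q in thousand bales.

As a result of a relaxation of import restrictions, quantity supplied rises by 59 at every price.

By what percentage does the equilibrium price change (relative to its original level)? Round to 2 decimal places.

-5.77

Solve the original market: 503 - 5p = 6p - 520, hence p = 93 and Q = 38.
After the shift, demand is Qd = 503 - 5p and supply is Qs = 6p - 461.
New equilibrium: 503 - 5p = 6p - 461 ⇒ 964 = 11p ⇒ p = 964/11 ≈ 87.6364, Q = 713/11 ≈ 64.8182.
%Δp = (87.6364 − 93) / 93 × 100 = -5.77%.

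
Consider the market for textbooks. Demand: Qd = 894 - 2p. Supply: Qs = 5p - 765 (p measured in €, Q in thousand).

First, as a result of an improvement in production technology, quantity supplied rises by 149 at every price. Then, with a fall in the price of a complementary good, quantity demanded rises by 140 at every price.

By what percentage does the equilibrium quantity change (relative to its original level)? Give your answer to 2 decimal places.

+33.95

Solve the original market: 894 - 2p = 5p - 765, hence p = 237 and Q = 420.
The shock moves the curves to Qd = 1034 - 2p and Qs = 5p - 616.
Equate the new curves: 1034 - 2p = 5p - 616, giving 1650 = 7p, p = 1650/7 ≈ 235.7143, Q = 3938/7 ≈ 562.5714.
%ΔQ = (562.5714 − 420) / 420 × 100 = +33.95%.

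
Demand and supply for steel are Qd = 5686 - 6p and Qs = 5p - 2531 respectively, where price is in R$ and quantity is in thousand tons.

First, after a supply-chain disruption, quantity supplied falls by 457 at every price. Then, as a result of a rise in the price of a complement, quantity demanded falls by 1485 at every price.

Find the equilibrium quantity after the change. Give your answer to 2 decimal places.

279.73

Initially, 5686 - 6p = 5p - 2531, so 8217 = 11p and p = 747, Q = 1204.
After the shift, demand is Qd = 4201 - 6p and supply is Qs = 5p - 2988.
Setting them equal: 4201 - 6p = 5p - 2988 → 7189 = 11p, so p = 7189/11 ≈ 653.5455 and Q = 3077/11 ≈ 279.7273.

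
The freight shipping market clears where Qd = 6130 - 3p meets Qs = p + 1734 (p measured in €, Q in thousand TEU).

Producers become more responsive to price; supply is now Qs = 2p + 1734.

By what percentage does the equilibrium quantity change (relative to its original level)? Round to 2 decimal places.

+23.28

Before the shock: 6130 - 3p = p + 1734 ⇒ 4396 = 4p ⇒ p = 1099, Q = 2833.
The shock moves the curves to Qd = 6130 - 3p and Qs = 2p + 1734.
New equilibrium: 6130 - 3p = 2p + 1734 ⇒ 4396 = 5p ⇒ p = 879.2, Q = 3492.4.
%ΔQ = (3492.4 − 2833) / 2833 × 100 = +23.28%.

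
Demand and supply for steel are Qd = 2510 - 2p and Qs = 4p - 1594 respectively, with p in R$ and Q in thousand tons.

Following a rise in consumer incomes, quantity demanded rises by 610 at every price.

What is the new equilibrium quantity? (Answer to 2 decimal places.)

Before the shock: 2510 - 2p = 4p - 1594 ⇒ 4104 = 6p ⇒ p = 684, Q = 1142.
The new curves are Qd = 3120 - 2p (demand) and Qs = 4p - 1594 (supply).
Setting them equal: 3120 - 2p = 4p - 1594 → 4714 = 6p, so p = 2357/3 ≈ 785.6667 and Q = 4646/3 ≈ 1548.6667.

1548.67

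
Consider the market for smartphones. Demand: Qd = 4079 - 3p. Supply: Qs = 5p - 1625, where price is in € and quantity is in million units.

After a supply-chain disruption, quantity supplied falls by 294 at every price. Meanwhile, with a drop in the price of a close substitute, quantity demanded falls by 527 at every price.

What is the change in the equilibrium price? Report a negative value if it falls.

Before the shock: 4079 - 3p = 5p - 1625 ⇒ 5704 = 8p ⇒ p = 713, Q = 1940.
The new curves are Qd = 3552 - 3p (demand) and Qs = 5p - 1919 (supply).
New equilibrium: 3552 - 3p = 5p - 1919 ⇒ 5471 = 8p ⇒ p = 683.875, Q = 1500.375.
Δp = 683.875 − 713 = -29.125.

-29.125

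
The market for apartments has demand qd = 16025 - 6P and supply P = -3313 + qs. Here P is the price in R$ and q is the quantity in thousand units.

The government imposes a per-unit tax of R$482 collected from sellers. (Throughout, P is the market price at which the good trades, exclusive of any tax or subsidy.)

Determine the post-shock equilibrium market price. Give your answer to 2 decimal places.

Initially, 16025 - 6P = P + 3313, so 12712 = 7P and P = 1816, q = 5129.
Since sellers keep the price net of the tax, the effective supply curve becomes qs = P + 2831.
Setting them equal: 16025 - 6P = P + 2831 → 13194 = 7P, so P = 13194/7 ≈ 1884.8571 and q = 33011/7 ≈ 4715.8571.

1884.86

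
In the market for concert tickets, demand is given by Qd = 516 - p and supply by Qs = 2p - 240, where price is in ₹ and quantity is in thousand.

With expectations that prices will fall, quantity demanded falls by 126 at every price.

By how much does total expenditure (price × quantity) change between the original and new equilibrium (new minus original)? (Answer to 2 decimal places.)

-28728.00

Solve the original market: 516 - p = 2p - 240, hence p = 252 and Q = 264.
After the shift, demand is Qd = 390 - p and supply is Qs = 2p - 240.
New equilibrium: 390 - p = 2p - 240 ⇒ 630 = 3p ⇒ p = 210, Q = 180.
Expenditure moves from 252×264 = 66528 to 210×180 = 37800; change = -28728.00.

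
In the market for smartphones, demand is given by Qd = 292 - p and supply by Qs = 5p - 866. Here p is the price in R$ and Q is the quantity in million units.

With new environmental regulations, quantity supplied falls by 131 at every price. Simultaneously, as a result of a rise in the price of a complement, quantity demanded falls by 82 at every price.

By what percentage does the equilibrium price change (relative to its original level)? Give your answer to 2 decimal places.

+4.23

Initially, 292 - p = 5p - 866, so 1158 = 6p and p = 193, Q = 99.
The new curves are Qd = 210 - p (demand) and Qs = 5p - 997 (supply).
New equilibrium: 210 - p = 5p - 997 ⇒ 1207 = 6p ⇒ p = 1207/6 ≈ 201.1667, Q = 53/6 ≈ 8.8333.
%Δp = (201.1667 − 193) / 193 × 100 = +4.23%.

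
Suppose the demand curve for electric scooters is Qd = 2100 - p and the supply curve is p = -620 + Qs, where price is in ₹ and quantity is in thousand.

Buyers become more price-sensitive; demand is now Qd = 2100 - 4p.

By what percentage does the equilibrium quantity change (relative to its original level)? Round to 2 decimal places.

Before the shock: 2100 - p = p + 620 ⇒ 1480 = 2p ⇒ p = 740, Q = 1360.
The new curves are Qd = 2100 - 4p (demand) and Qs = p + 620 (supply).
Clearing the new market: 2100 - 4p = p + 620, so p = 296 and Q = 916.
%ΔQ = (916 − 1360) / 1360 × 100 = -32.65%.

-32.65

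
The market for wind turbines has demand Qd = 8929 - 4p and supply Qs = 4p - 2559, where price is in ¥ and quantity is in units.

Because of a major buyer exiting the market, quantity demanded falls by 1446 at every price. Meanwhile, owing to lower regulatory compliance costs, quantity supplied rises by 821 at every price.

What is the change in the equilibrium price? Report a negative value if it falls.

-283.375

Initially, 8929 - 4p = 4p - 2559, so 11488 = 8p and p = 1436, Q = 3185.
The new curves are Qd = 7483 - 4p (demand) and Qs = 4p - 1738 (supply).
Clearing the new market: 7483 - 4p = 4p - 1738, so p = 1152.625 and Q = 2872.5.
Δp = 1152.625 − 1436 = -283.375.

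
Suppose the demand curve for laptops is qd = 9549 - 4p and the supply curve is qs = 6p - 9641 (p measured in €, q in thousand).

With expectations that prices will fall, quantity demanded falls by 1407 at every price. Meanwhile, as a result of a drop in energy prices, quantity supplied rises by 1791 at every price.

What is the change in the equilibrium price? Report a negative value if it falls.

Before the shock: 9549 - 4p = 6p - 9641 ⇒ 19190 = 10p ⇒ p = 1919, q = 1873.
The shock moves the curves to qd = 8142 - 4p and qs = 6p - 7850.
New equilibrium: 8142 - 4p = 6p - 7850 ⇒ 15992 = 10p ⇒ p = 1599.2, q = 1745.2.
Δp = 1599.2 − 1919 = -319.8.

-319.8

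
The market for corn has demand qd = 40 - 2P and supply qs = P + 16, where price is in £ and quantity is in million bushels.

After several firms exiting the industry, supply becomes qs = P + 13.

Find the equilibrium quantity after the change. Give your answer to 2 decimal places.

22.00

Before the shock: 40 - 2P = P + 16 ⇒ 24 = 3P ⇒ P = 8, q = 24.
After the shift, demand is qd = 40 - 2P and supply is qs = P + 13.
Clearing the new market: 40 - 2P = P + 13, so P = 9 and q = 22.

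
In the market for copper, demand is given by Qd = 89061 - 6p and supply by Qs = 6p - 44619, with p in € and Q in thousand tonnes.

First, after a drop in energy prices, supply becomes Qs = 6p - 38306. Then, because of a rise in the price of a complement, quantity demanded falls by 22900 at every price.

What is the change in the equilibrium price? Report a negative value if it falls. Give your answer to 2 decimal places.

Initially, 89061 - 6p = 6p - 44619, so 133680 = 12p and p = 11140, Q = 22221.
The shock moves the curves to Qd = 66161 - 6p and Qs = 6p - 38306.
Setting them equal: 66161 - 6p = 6p - 38306 → 104467 = 12p, so p = 104467/12 ≈ 8705.5833 and Q = 13927.5.
Δp = 8705.5833 − 11140 = -2434.42.

-2434.42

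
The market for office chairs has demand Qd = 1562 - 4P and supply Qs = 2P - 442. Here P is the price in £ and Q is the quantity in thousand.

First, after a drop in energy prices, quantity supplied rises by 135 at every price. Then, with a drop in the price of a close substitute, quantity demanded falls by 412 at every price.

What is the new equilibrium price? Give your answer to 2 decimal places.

Before the shock: 1562 - 4P = 2P - 442 ⇒ 2004 = 6P ⇒ P = 334, Q = 226.
After the shift, demand is Qd = 1150 - 4P and supply is Qs = 2P - 307.
Setting them equal: 1150 - 4P = 2P - 307 → 1457 = 6P, so P = 1457/6 ≈ 242.8333 and Q = 536/3 ≈ 178.6667.

242.83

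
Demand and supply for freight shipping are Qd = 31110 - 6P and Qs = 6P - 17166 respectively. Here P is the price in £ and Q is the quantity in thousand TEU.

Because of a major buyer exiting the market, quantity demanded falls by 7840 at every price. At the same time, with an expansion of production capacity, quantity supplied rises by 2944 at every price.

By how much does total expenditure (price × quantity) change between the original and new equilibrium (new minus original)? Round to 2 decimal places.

-13913872.00

Before the shock: 31110 - 6P = 6P - 17166 ⇒ 48276 = 12P ⇒ P = 4023, Q = 6972.
With the change applied: demand Qd = 23270 - 6P, supply Qs = 6P - 14222.
Setting them equal: 23270 - 6P = 6P - 14222 → 37492 = 12P, so P = 9373/3 ≈ 3124.3333 and Q = 4524.
Expenditure moves from 4023×6972 = 28048356 to 3124.3333×4524 = 14134484; change = -13913872.00.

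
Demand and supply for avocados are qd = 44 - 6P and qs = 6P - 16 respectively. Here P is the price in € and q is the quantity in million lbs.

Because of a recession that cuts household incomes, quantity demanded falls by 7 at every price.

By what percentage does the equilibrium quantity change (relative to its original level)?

Initially, 44 - 6P = 6P - 16, so 60 = 12P and P = 5, q = 14.
After the shift, demand is qd = 37 - 6P and supply is qs = 6P - 16.
New equilibrium: 37 - 6P = 6P - 16 ⇒ 53 = 12P ⇒ P = 53/12 ≈ 4.4167, q = 10.5.
%Δq = (10.5 − 14) / 14 × 100 = -25%.

-25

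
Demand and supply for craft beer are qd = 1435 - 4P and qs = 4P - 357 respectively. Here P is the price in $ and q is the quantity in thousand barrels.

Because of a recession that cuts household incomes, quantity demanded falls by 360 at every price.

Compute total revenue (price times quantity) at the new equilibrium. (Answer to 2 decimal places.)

64261.00

Original equilibrium: 1435 - 4P = 4P - 357 gives 1792 = 8P, so P = 224 and q = 539.
After the shift, demand is qd = 1075 - 4P and supply is qs = 4P - 357.
New equilibrium: 1075 - 4P = 4P - 357 ⇒ 1432 = 8P ⇒ P = 179, q = 359.
New expenditure = 179 × 359 = 64261.00.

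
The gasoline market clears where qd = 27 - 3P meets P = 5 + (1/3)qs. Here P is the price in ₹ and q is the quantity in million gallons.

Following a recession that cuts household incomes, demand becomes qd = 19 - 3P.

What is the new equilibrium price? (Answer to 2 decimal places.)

Solve the original market: 27 - 3P = 3P - 15, hence P = 7 and q = 6.
After the shift, demand is qd = 19 - 3P and supply is qs = 3P - 15.
Setting them equal: 19 - 3P = 3P - 15 → 34 = 6P, so P = 17/3 ≈ 5.6667 and q = 2.

5.67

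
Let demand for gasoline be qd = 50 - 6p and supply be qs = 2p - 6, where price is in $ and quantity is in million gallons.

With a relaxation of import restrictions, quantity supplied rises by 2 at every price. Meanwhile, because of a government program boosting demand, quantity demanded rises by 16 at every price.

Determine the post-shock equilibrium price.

8.75

Before the shock: 50 - 6p = 2p - 6 ⇒ 56 = 8p ⇒ p = 7, q = 8.
After the shift, demand is qd = 66 - 6p and supply is qs = 2p - 4.
New equilibrium: 66 - 6p = 2p - 4 ⇒ 70 = 8p ⇒ p = 8.75, q = 13.5.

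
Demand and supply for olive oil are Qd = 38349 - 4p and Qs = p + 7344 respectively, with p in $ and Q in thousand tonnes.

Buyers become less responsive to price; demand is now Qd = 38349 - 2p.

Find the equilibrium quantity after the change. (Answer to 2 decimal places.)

17679.00

Initially, 38349 - 4p = p + 7344, so 31005 = 5p and p = 6201, Q = 13545.
With the change applied: demand Qd = 38349 - 2p, supply Qs = p + 7344.
New equilibrium: 38349 - 2p = p + 7344 ⇒ 31005 = 3p ⇒ p = 10335, Q = 17679.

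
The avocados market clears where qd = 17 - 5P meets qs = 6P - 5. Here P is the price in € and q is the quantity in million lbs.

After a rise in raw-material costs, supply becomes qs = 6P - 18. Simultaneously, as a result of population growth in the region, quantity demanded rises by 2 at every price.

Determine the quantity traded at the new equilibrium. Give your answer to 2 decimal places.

Solve the original market: 17 - 5P = 6P - 5, hence P = 2 and q = 7.
The new curves are qd = 19 - 5P (demand) and qs = 6P - 18 (supply).
Clearing the new market: 19 - 5P = 6P - 18, so P = 37/11 ≈ 3.3636 and q = 24/11 ≈ 2.1818.

2.18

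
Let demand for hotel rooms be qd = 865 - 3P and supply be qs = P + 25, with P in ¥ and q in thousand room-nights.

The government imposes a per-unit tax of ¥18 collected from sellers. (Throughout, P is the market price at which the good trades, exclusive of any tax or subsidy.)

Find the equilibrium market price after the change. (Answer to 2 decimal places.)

214.50

Original equilibrium: 865 - 3P = P + 25 gives 840 = 4P, so P = 210 and q = 235.
Since sellers keep the price net of the tax, the effective supply curve becomes qs = P + 7.
Clearing the new market: 865 - 3P = P + 7, so P = 214.5 and q = 221.5.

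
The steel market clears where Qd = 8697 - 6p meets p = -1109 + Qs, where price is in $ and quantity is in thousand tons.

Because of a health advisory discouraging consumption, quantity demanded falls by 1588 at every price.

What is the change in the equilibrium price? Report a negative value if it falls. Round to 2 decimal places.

-226.86

Solve the original market: 8697 - 6p = p + 1109, hence p = 1084 and Q = 2193.
With the change applied: demand Qd = 7109 - 6p, supply Qs = p + 1109.
Setting them equal: 7109 - 6p = p + 1109 → 6000 = 7p, so p = 6000/7 ≈ 857.1429 and Q = 13763/7 ≈ 1966.1429.
Δp = 857.1429 − 1084 = -226.86.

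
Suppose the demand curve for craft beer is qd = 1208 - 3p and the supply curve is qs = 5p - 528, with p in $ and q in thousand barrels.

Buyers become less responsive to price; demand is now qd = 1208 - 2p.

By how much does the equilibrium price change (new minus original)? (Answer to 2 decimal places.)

Initially, 1208 - 3p = 5p - 528, so 1736 = 8p and p = 217, q = 557.
After the shift, demand is qd = 1208 - 2p and supply is qs = 5p - 528.
Equate the new curves: 1208 - 2p = 5p - 528, giving 1736 = 7p, p = 248, q = 712.
Δp = 248 − 217 = +31.00.

+31.00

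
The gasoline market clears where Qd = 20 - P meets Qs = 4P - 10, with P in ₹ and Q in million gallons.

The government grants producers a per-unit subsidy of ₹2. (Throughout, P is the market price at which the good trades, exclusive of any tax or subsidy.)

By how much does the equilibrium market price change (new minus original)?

Original equilibrium: 20 - P = 4P - 10 gives 30 = 5P, so P = 6 and Q = 14.
Since sellers receive the price plus the subsidy, the effective supply curve becomes Qs = 4P - 2.
New equilibrium: 20 - P = 4P - 2 ⇒ 22 = 5P ⇒ P = 4.4, Q = 15.6.
ΔP = 4.4 − 6 = -1.6.

-1.6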